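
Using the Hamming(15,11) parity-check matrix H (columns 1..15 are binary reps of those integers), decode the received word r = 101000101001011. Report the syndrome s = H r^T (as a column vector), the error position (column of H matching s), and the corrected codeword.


s = (0, 0, 0, 1)^T, error position = 1, corrected codeword c = 001000101001011

Compute s = H r^T mod 2 one row at a time:
  s_1 = 0 + 1 + 0 + 0 + 1 + 0 + 1 + 1 = 4 ≡ 0 (mod 2).
  s_2 = 0 + 0 + 0 + 1 + 1 + 0 + 1 + 1 = 4 ≡ 0 (mod 2).
  s_3 = 0 + 1 + 0 + 1 + 0 + 0 + 1 + 1 = 4 ≡ 0 (mod 2).
  s_4 = 1 + 1 + 0 + 1 + 1 + 0 + 0 + 1 = 5 ≡ 1 (mod 2).
s = (0, 0, 0, 1)^T — this equals column 1 of H (binary 0001), so error is at position 1.
Correct: flip bit 1 of r = 101000101001011 to get c = 001000101001011.


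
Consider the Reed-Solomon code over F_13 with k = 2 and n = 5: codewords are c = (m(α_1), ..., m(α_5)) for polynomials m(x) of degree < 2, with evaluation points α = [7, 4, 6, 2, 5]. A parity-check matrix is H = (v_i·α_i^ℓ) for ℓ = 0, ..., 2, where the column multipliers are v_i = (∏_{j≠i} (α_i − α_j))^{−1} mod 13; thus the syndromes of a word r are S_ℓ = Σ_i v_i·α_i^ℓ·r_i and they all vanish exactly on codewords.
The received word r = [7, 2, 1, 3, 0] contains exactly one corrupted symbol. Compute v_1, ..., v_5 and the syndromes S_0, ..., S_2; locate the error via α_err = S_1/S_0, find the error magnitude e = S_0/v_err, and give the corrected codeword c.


S = (3, 2, 10), error at position 5, error magnitude e = 5, c = [7, 2, 1, 3, 8].

Step 1: column multipliers v_i = (∏_{j≠i}(α_i − α_j))^{−1} mod 13.
  i = 1 (α = 7): (7−4)(7−6)(7−2)(7−5) = 3·1·5·2 = 30 ≡ 4, so v_1 = 4^{−1} = 10 (mod 13).
  i = 2 (α = 4): (4−7)(4−6)(4−2)(4−5) = (−3)·(−2)·2·(−1) = −12 ≡ 1, so v_2 = 1^{−1} = 1 (mod 13).
  i = 3 (α = 6): (6−7)(6−4)(6−2)(6−5) = (−1)·2·4·1 = −8 ≡ 5, so v_3 = 5^{−1} = 8 (mod 13).
  i = 4 (α = 2): (2−7)(2−4)(2−6)(2−5) = (−5)·(−2)·(−4)·(−3) = 120 ≡ 3, so v_4 = 3^{−1} = 9 (mod 13).
  i = 5 (α = 5): (5−7)(5−4)(5−6)(5−2) = (−2)·1·(−1)·3 = 6 ≡ 6, so v_5 = 6^{−1} = 11 (mod 13).
  v = [10, 1, 8, 9, 11].
Step 2: syndromes of r = [7, 2, 1, 3, 0] (all sums mod 13).
  S_0 = Σ v_i r_i = 10·7 + 1·2 + 8·1 + 9·3 + 11·0 = 107 ≡ 3.
  S_1 = Σ v_i α_i r_i = 10·7·7 + 1·4·2 + 8·6·1 + 9·2·3 + 11·5·0 = 600 ≡ 2.
  α_i^2 mod 13 = [10, 3, 10, 4, 12].
  S_2 = Σ v_i α_i^2 r_i = 10·10·7 + 1·3·2 + 8·10·1 + 9·4·3 + 11·12·0 = 894 ≡ 10.
  S = (3, 2, 10) ≠ 0, so r is not a codeword (an error is present).
Step 3: locate the error. For a single error e at position i, S_ℓ = v_i·e·α_i^ℓ, so α_err = S_1/S_0.
  S_0^{−1} = 3^{−1} = 9 (mod 13), so α_err = 2·9 = 18 ≡ 5 = α_5. Error position i = 5.
  Consistency check: S_2/S_1 = 10·7 = 70 ≡ 5 = α_err ✓ (single-error assumption holds).
Step 4: error magnitude e = S_0/v_5 = S_0·∏_{j≠5}(α_5 − α_j) = 3·6 = 18 ≡ 5 (mod 13).
Step 5: correct position 5: c_5 = r_5 − e = 0 − 5 ≡ 8 (mod 13). Hence c = [7, 2, 1, 3, 8].
  Check: interpolating c through the α_i gives m(x) = 4 + 6·x (degree < 2) with m(α_i) = c_i for every i, so c is indeed a codeword.


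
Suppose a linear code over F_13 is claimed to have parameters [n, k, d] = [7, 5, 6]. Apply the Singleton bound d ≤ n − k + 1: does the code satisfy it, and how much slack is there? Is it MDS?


Singleton RHS = n − k + 1 = 3, slack = -3, bound violated (no such code; not MDS).

Singleton bound: d ≤ n − k + 1.
Here n = 7, k = 5, so n − k + 1 = 3.
Given d = 6, check d ≤ 3: NO.
Slack = (n − k + 1) − d = -3.
The slack is negative: d = 6 exceeds n − k + 1 = 3 by 3, so the Singleton bound is violated and no linear [7, 5, 6]_13 code can exist. In particular it is not MDS (MDS requires d = n − k + 1 exactly).
Description: the claimed parameters are [7, 5, 6]_13; such a code would be impossible (violates the Singleton bound).


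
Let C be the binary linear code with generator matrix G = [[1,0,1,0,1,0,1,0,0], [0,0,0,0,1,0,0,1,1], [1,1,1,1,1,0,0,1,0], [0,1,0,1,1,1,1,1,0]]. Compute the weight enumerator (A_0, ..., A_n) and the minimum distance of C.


Weight distribution: A_0 = 1, A_2 = 1, A_3 = 2, A_4 = 3, A_5 = 4, A_6 = 3, A_7 = 2. Minimum distance d = 2.

Enumerate all 2^4 = 16 messages m ∈ F_2^4.
For each, compute codeword c = mG in F_2^9, then tally its weight.
  m = 0000 → c = 000000000, weight = 0.
  m = 1000 → c = 101010100, weight = 4.
  m = 0100 → c = 000010011, weight = 3.
  m = 1100 → c = 101000111, weight = 5.
  m = 0010 → c = 111110010, weight = 6.
  m = 1010 → c = 010100110, weight = 4.
  m = 0110 → c = 111100001, weight = 5.
  m = 1110 → c = 010110101, weight = 5.
  m = 0001 → c = 010111110, weight = 6.
  m = 1001 → c = 111101010, weight = 6.
  m = 0101 → c = 010101101, weight = 5.
  m = 1101 → c = 111111001, weight = 7.
  m = 0011 → c = 101001100, weight = 4.
  m = 1011 → c = 000011000, weight = 2.
  m = 0111 → c = 101011111, weight = 7.
  m = 1111 → c = 000001011, weight = 3.
Tally weights:
  weight 0: 1 codewords.
  weight 2: 1 codewords.
  weight 3: 2 codewords.
  weight 4: 3 codewords.
  weight 5: 4 codewords.
  weight 6: 3 codewords.
  weight 7: 2 codewords.
Minimum distance d = smallest w > 0 with A_w > 0 = 2.
Sanity: Σ A_w = 16 = 2^4 = 16 ✓.


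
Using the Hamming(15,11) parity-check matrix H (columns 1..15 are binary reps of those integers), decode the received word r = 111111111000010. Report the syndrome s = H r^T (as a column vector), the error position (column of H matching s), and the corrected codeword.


s = (1, 1, 1, 1)^T, error position = 15, corrected codeword c = 111111111000011

Compute s = H r^T mod 2 one row at a time:
  s_1 = 1 + 1 + 0 + 0 + 0 + 0 + 1 + 0 = 3 ≡ 1 (mod 2).
  s_2 = 1 + 1 + 1 + 1 + 0 + 0 + 1 + 0 = 5 ≡ 1 (mod 2).
  s_3 = 1 + 1 + 1 + 1 + 0 + 0 + 1 + 0 = 5 ≡ 1 (mod 2).
  s_4 = 1 + 1 + 1 + 1 + 1 + 0 + 0 + 0 = 5 ≡ 1 (mod 2).
s = (1, 1, 1, 1)^T — this equals column 15 of H (binary 1111), so error is at position 15.
Correct: flip bit 15 of r = 111111111000010 to get c = 111111111000011.


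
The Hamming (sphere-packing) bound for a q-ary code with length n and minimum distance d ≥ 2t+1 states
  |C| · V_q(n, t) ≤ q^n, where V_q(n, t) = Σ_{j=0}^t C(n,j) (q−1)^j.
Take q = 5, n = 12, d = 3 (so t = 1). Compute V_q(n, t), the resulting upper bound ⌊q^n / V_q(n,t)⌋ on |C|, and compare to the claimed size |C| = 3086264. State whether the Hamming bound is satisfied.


V_q(n, t) = 49, q^n = 244140625, Hamming bound = 4982461, |C| = 3086264 ≤ bound (satisfied).

Step 1: Compute V_q(n, t) = Σ_{j=0}^1 C(n, j) (q−1)^j.
  j = 0: C(12,0)·(4)^0 = 1·1 = 1.
  j = 1: C(12,1)·(4)^1 = 12·4 = 48.
  V_q(n, t) = 1 + 48 = 49.
Step 2: q^n = 5^12 = 244140625.
Step 3: Hamming bound ⌊q^n / V_q(n,t)⌋ = ⌊244140625/49⌋ = 4982461.
Step 4: Compare |C| = 3086264 to 4982461: satisfied.
The claimed |C| lies below the Hamming bound.


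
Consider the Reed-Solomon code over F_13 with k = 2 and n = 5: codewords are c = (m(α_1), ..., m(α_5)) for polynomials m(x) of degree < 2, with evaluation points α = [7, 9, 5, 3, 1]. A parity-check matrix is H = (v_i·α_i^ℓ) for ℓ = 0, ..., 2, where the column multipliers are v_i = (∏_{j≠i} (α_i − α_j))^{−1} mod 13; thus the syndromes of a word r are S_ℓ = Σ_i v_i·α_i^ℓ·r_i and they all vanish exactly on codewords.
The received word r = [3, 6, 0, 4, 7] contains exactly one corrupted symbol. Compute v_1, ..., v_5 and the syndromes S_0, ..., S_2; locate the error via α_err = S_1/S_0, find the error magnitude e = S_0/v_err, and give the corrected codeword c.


S = (9, 1, 3), error at position 4, error magnitude e = 7, c = [3, 6, 0, 10, 7].

Step 1: column multipliers v_i = (∏_{j≠i}(α_i − α_j))^{−1} mod 13.
  i = 1 (α = 7): (7−9)(7−5)(7−3)(7−1) = (−2)·2·4·6 = −96 ≡ 8, so v_1 = 8^{−1} = 5 (mod 13).
  i = 2 (α = 9): (9−7)(9−5)(9−3)(9−1) = 2·4·6·8 = 384 ≡ 7, so v_2 = 7^{−1} = 2 (mod 13).
  i = 3 (α = 5): (5−7)(5−9)(5−3)(5−1) = (−2)·(−4)·2·4 = 64 ≡ 12, so v_3 = 12^{−1} = 12 (mod 13).
  i = 4 (α = 3): (3−7)(3−9)(3−5)(3−1) = (−4)·(−6)·(−2)·2 = −96 ≡ 8, so v_4 = 8^{−1} = 5 (mod 13).
  i = 5 (α = 1): (1−7)(1−9)(1−5)(1−3) = (−6)·(−8)·(−4)·(−2) = 384 ≡ 7, so v_5 = 7^{−1} = 2 (mod 13).
  v = [5, 2, 12, 5, 2].
Step 2: syndromes of r = [3, 6, 0, 4, 7] (all sums mod 13).
  S_0 = Σ v_i r_i = 5·3 + 2·6 + 12·0 + 5·4 + 2·7 = 61 ≡ 9.
  S_1 = Σ v_i α_i r_i = 5·7·3 + 2·9·6 + 12·5·0 + 5·3·4 + 2·1·7 = 287 ≡ 1.
  α_i^2 mod 13 = [10, 3, 12, 9, 1].
  S_2 = Σ v_i α_i^2 r_i = 5·10·3 + 2·3·6 + 12·12·0 + 5·9·4 + 2·1·7 = 380 ≡ 3.
  S = (9, 1, 3) ≠ 0, so r is not a codeword (an error is present).
Step 3: locate the error. For a single error e at position i, S_ℓ = v_i·e·α_i^ℓ, so α_err = S_1/S_0.
  S_0^{−1} = 9^{−1} = 3 (mod 13), so α_err = 1·3 = 3 ≡ 3 = α_4. Error position i = 4.
  Consistency check: S_2/S_1 = 3·1 = 3 ≡ 3 = α_err ✓ (single-error assumption holds).
Step 4: error magnitude e = S_0/v_4 = S_0·∏_{j≠4}(α_4 − α_j) = 9·8 = 72 ≡ 7 (mod 13).
Step 5: correct position 4: c_4 = r_4 − e = 4 − 7 ≡ 10 (mod 13). Hence c = [3, 6, 0, 10, 7].
  Check: interpolating c through the α_i gives m(x) = 12 + 8·x (degree < 2) with m(α_i) = c_i for every i, so c is indeed a codeword.


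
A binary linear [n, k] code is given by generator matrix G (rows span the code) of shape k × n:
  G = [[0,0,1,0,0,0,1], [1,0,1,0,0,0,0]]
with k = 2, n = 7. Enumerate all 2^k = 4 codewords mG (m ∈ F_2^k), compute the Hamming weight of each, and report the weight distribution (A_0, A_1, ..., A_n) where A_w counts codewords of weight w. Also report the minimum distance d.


Weight distribution: A_0 = 1, A_2 = 3. Minimum distance d = 2.

Enumerate all 2^2 = 4 messages m ∈ F_2^2.
For each, compute codeword c = mG in F_2^7, then tally its weight.
  m = 00 → c = 0000000, weight = 0.
  m = 10 → c = 0010001, weight = 2.
  m = 01 → c = 1010000, weight = 2.
  m = 11 → c = 1000001, weight = 2.
Tally weights:
  weight 0: 1 codewords.
  weight 2: 3 codewords.
Minimum distance d = smallest w > 0 with A_w > 0 = 2.
Sanity: Σ A_w = 4 = 2^2 = 4 ✓.


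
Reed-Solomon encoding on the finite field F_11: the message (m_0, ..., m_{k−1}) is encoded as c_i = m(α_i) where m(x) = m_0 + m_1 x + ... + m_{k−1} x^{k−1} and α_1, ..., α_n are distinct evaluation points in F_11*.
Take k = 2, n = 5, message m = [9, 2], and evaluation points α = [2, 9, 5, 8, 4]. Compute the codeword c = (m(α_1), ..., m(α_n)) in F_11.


c = [2, 5, 8, 3, 6]

Message polynomial: m(x) = 9 + 2·x (mod 11).
For each evaluation point α_i, compute m(α_i) mod 11:
  α_1 = 2: Horner steps 2 → 2, so m(2) = 2.
  α_2 = 9: Horner steps 2 → 5, so m(9) = 5.
  α_3 = 5: Horner steps 2 → 8, so m(5) = 8.
  α_4 = 8: Horner steps 2 → 3, so m(8) = 3.
  α_5 = 4: Horner steps 2 → 6, so m(4) = 6.
Codeword c = [2, 5, 8, 3, 6] ∈ F_11^5.


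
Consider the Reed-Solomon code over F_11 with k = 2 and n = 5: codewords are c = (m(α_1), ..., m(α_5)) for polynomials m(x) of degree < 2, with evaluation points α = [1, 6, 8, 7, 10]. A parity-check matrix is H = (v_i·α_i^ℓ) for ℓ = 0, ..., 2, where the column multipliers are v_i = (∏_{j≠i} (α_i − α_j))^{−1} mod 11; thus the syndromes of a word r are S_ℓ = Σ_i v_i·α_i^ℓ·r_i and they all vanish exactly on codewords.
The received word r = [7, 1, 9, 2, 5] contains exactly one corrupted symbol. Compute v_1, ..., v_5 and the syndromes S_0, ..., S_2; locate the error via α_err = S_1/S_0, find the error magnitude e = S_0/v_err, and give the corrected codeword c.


S = (10, 3, 2), error at position 3, error magnitude e = 6, c = [7, 1, 3, 2, 5].

Step 1: column multipliers v_i = (∏_{j≠i}(α_i − α_j))^{−1} mod 11.
  i = 1 (α = 1): (1−6)(1−8)(1−7)(1−10) = (−5)·(−7)·(−6)·(−9) = 1890 ≡ 9, so v_1 = 9^{−1} = 5 (mod 11).
  i = 2 (α = 6): (6−1)(6−8)(6−7)(6−10) = 5·(−2)·(−1)·(−4) = −40 ≡ 4, so v_2 = 4^{−1} = 3 (mod 11).
  i = 3 (α = 8): (8−1)(8−6)(8−7)(8−10) = 7·2·1·(−2) = −28 ≡ 5, so v_3 = 5^{−1} = 9 (mod 11).
  i = 4 (α = 7): (7−1)(7−6)(7−8)(7−10) = 6·1·(−1)·(−3) = 18 ≡ 7, so v_4 = 7^{−1} = 8 (mod 11).
  i = 5 (α = 10): (10−1)(10−6)(10−8)(10−7) = 9·4·2·3 = 216 ≡ 7, so v_5 = 7^{−1} = 8 (mod 11).
  v = [5, 3, 9, 8, 8].
Step 2: syndromes of r = [7, 1, 9, 2, 5] (all sums mod 11).
  S_0 = Σ v_i r_i = 5·7 + 3·1 + 9·9 + 8·2 + 8·5 = 175 ≡ 10.
  S_1 = Σ v_i α_i r_i = 5·1·7 + 3·6·1 + 9·8·9 + 8·7·2 + 8·10·5 = 1213 ≡ 3.
  α_i^2 mod 11 = [1, 3, 9, 5, 1].
  S_2 = Σ v_i α_i^2 r_i = 5·1·7 + 3·3·1 + 9·9·9 + 8·5·2 + 8·1·5 = 893 ≡ 2.
  S = (10, 3, 2) ≠ 0, so r is not a codeword (an error is present).
Step 3: locate the error. For a single error e at position i, S_ℓ = v_i·e·α_i^ℓ, so α_err = S_1/S_0.
  S_0^{−1} = 10^{−1} = 10 (mod 11), so α_err = 3·10 = 30 ≡ 8 = α_3. Error position i = 3.
  Consistency check: S_2/S_1 = 2·4 = 8 ≡ 8 = α_err ✓ (single-error assumption holds).
Step 4: error magnitude e = S_0/v_3 = S_0·∏_{j≠3}(α_3 − α_j) = 10·5 = 50 ≡ 6 (mod 11).
Step 5: correct position 3: c_3 = r_3 − e = 9 − 6 ≡ 3 (mod 11). Hence c = [7, 1, 3, 2, 5].
  Check: interpolating c through the α_i gives m(x) = 6 + 1·x (degree < 2) with m(α_i) = c_i for every i, so c is indeed a codeword.


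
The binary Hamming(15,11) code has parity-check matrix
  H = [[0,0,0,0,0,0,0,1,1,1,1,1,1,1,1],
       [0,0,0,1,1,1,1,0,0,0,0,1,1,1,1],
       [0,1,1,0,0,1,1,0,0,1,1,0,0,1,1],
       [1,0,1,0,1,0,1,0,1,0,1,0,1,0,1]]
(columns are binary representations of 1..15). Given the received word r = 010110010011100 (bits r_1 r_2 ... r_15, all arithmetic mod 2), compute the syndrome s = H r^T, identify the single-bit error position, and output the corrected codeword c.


s = (0, 0, 0, 1)^T, error position = 1, corrected codeword c = 110110010011100

Compute s = H r^T mod 2 one row at a time:
  s_1 = 1 + 0 + 0 + 1 + 1 + 1 + 0 + 0 = 4 ≡ 0 (mod 2).
  s_2 = 1 + 1 + 0 + 0 + 1 + 1 + 0 + 0 = 4 ≡ 0 (mod 2).
  s_3 = 1 + 0 + 0 + 0 + 0 + 1 + 0 + 0 = 2 ≡ 0 (mod 2).
  s_4 = 0 + 0 + 1 + 0 + 0 + 1 + 1 + 0 = 3 ≡ 1 (mod 2).
s = (0, 0, 0, 1)^T — this equals column 1 of H (binary 0001), so error is at position 1.
Correct: flip bit 1 of r = 010110010011100 to get c = 110110010011100.


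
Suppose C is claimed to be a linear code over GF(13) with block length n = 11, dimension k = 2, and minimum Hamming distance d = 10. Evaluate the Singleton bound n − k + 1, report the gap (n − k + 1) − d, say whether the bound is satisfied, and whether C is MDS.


Singleton RHS = n − k + 1 = 10, slack = 0, bound satisfied, MDS.

Singleton bound: d ≤ n − k + 1.
Here n = 11, k = 2, so n − k + 1 = 10.
Given d = 10, check d ≤ 10: YES.
Slack = (n − k + 1) − d = 0.
The code is MDS (slack = 0).
Description: the claimed parameters are [11, 2, 10]_13; such a code would be MDS (meets Singleton bound).


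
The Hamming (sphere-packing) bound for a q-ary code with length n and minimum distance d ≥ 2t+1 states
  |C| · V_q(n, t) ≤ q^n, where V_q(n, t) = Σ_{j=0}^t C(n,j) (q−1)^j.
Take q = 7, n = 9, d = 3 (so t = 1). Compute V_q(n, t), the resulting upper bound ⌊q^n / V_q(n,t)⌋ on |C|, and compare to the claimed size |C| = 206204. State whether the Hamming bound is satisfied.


V_q(n, t) = 55, q^n = 40353607, Hamming bound = 733701, |C| = 206204 ≤ bound (satisfied).

Step 1: Compute V_q(n, t) = Σ_{j=0}^1 C(n, j) (q−1)^j.
  j = 0: C(9,0)·(6)^0 = 1·1 = 1.
  j = 1: C(9,1)·(6)^1 = 9·6 = 54.
  V_q(n, t) = 1 + 54 = 55.
Step 2: q^n = 7^9 = 40353607.
Step 3: Hamming bound ⌊q^n / V_q(n,t)⌋ = ⌊40353607/55⌋ = 733701.
Step 4: Compare |C| = 206204 to 733701: satisfied.
The claimed |C| lies below the Hamming bound.


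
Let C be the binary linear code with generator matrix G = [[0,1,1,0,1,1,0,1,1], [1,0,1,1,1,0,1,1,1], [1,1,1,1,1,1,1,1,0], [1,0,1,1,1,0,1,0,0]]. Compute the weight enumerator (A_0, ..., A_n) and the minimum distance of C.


Weight distribution: A_0 = 1, A_2 = 1, A_3 = 4, A_4 = 3, A_5 = 2, A_6 = 1, A_7 = 2, A_8 = 2. Minimum distance d = 2.

Enumerate all 2^4 = 16 messages m ∈ F_2^4.
For each, compute codeword c = mG in F_2^9, then tally its weight.
  m = 0000 → c = 000000000, weight = 0.
  m = 1000 → c = 011011011, weight = 6.
  m = 0100 → c = 101110111, weight = 7.
  m = 1100 → c = 110101100, weight = 5.
  m = 0010 → c = 111111110, weight = 8.
  m = 1010 → c = 100100101, weight = 4.
  m = 0110 → c = 010001001, weight = 3.
  m = 1110 → c = 001010010, weight = 3.
  m = 0001 → c = 101110100, weight = 5.
  m = 1001 → c = 110101111, weight = 7.
  m = 0101 → c = 000000011, weight = 2.
  m = 1101 → c = 011011000, weight = 4.
  m = 0011 → c = 010001010, weight = 3.
  m = 1011 → c = 001010001, weight = 3.
  m = 0111 → c = 111111101, weight = 8.
  m = 1111 → c = 100100110, weight = 4.
Tally weights:
  weight 0: 1 codewords.
  weight 2: 1 codewords.
  weight 3: 4 codewords.
  weight 4: 3 codewords.
  weight 5: 2 codewords.
  weight 6: 1 codewords.
  weight 7: 2 codewords.
  weight 8: 2 codewords.
Minimum distance d = smallest w > 0 with A_w > 0 = 2.
Sanity: Σ A_w = 16 = 2^4 = 16 ✓.


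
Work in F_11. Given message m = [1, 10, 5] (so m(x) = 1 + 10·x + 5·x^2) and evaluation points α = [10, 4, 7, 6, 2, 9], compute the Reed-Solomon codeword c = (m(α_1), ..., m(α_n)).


c = [7, 0, 8, 10, 8, 1]

Message polynomial: m(x) = 1 + 10·x + 5·x^2 (mod 11).
For each evaluation point α_i, compute m(α_i) mod 11:
  α_1 = 10: Horner steps 5 → 5 → 7, so m(10) = 7.
  α_2 = 4: Horner steps 5 → 8 → 0, so m(4) = 0.
  α_3 = 7: Horner steps 5 → 1 → 8, so m(7) = 8.
  α_4 = 6: Horner steps 5 → 7 → 10, so m(6) = 10.
  α_5 = 2: Horner steps 5 → 9 → 8, so m(2) = 8.
  α_6 = 9: Horner steps 5 → 0 → 1, so m(9) = 1.
Codeword c = [7, 0, 8, 10, 8, 1] ∈ F_11^6.


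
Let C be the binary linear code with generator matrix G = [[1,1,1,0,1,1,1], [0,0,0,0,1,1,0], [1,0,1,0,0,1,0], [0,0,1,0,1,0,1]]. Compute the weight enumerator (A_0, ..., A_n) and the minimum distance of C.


Weight distribution: A_0 = 1, A_2 = 3, A_3 = 8, A_4 = 3, A_6 = 1. Minimum distance d = 2.

Enumerate all 2^4 = 16 messages m ∈ F_2^4.
For each, compute codeword c = mG in F_2^7, then tally its weight.
  m = 0000 → c = 0000000, weight = 0.
  m = 1000 → c = 1110111, weight = 6.
  m = 0100 → c = 0000110, weight = 2.
  m = 1100 → c = 1110001, weight = 4.
  m = 0010 → c = 1010010, weight = 3.
  m = 1010 → c = 0100101, weight = 3.
  m = 0110 → c = 1010100, weight = 3.
  m = 1110 → c = 0100011, weight = 3.
  m = 0001 → c = 0010101, weight = 3.
  m = 1001 → c = 1100010, weight = 3.
  m = 0101 → c = 0010011, weight = 3.
  m = 1101 → c = 1100100, weight = 3.
  m = 0011 → c = 1000111, weight = 4.
  m = 1011 → c = 0110000, weight = 2.
  m = 0111 → c = 1000001, weight = 2.
  m = 1111 → c = 0110110, weight = 4.
Tally weights:
  weight 0: 1 codewords.
  weight 2: 3 codewords.
  weight 3: 8 codewords.
  weight 4: 3 codewords.
  weight 6: 1 codewords.
Minimum distance d = smallest w > 0 with A_w > 0 = 2.
Sanity: Σ A_w = 16 = 2^4 = 16 ✓.


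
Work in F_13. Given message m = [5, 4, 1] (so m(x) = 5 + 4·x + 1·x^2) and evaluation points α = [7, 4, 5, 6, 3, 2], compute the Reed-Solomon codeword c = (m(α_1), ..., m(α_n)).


c = [4, 11, 11, 0, 0, 4]

Message polynomial: m(x) = 5 + 4·x + 1·x^2 (mod 13).
For each evaluation point α_i, compute m(α_i) mod 13:
  α_1 = 7: Horner steps 1 → 11 → 4, so m(7) = 4.
  α_2 = 4: Horner steps 1 → 8 → 11, so m(4) = 11.
  α_3 = 5: Horner steps 1 → 9 → 11, so m(5) = 11.
  α_4 = 6: Horner steps 1 → 10 → 0, so m(6) = 0.
  α_5 = 3: Horner steps 1 → 7 → 0, so m(3) = 0.
  α_6 = 2: Horner steps 1 → 6 → 4, so m(2) = 4.
Codeword c = [4, 11, 11, 0, 0, 4] ∈ F_13^6.


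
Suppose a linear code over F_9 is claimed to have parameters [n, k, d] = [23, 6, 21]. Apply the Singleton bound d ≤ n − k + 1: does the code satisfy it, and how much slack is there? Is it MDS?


Singleton RHS = n − k + 1 = 18, slack = -3, bound violated (no such code; not MDS).

Singleton bound: d ≤ n − k + 1.
Here n = 23, k = 6, so n − k + 1 = 18.
Given d = 21, check d ≤ 18: NO.
Slack = (n − k + 1) − d = -3.
The slack is negative: d = 21 exceeds n − k + 1 = 18 by 3, so the Singleton bound is violated and no linear [23, 6, 21]_9 code can exist. In particular it is not MDS (MDS requires d = n − k + 1 exactly).
Description: the claimed parameters are [23, 6, 21]_9; such a code would be impossible (violates the Singleton bound).


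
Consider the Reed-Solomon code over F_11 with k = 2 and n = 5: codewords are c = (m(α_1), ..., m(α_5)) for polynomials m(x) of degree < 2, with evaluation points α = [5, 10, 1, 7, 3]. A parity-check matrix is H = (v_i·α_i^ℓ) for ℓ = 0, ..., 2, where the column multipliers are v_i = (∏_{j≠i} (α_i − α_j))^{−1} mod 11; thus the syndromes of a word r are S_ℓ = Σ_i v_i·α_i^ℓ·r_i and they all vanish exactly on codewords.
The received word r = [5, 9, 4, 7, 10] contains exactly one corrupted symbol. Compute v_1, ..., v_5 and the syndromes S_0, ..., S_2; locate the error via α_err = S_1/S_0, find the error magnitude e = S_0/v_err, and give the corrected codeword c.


S = (4, 6, 9), error at position 4, error magnitude e = 7, c = [5, 9, 4, 0, 10].

Step 1: column multipliers v_i = (∏_{j≠i}(α_i − α_j))^{−1} mod 11.
  i = 1 (α = 5): (5−10)(5−1)(5−7)(5−3) = (−5)·4·(−2)·2 = 80 ≡ 3, so v_1 = 3^{−1} = 4 (mod 11).
  i = 2 (α = 10): (10−5)(10−1)(10−7)(10−3) = 5·9·3·7 = 945 ≡ 10, so v_2 = 10^{−1} = 10 (mod 11).
  i = 3 (α = 1): (1−5)(1−10)(1−7)(1−3) = (−4)·(−9)·(−6)·(−2) = 432 ≡ 3, so v_3 = 3^{−1} = 4 (mod 11).
  i = 4 (α = 7): (7−5)(7−10)(7−1)(7−3) = 2·(−3)·6·4 = −144 ≡ 10, so v_4 = 10^{−1} = 10 (mod 11).
  i = 5 (α = 3): (3−5)(3−10)(3−1)(3−7) = (−2)·(−7)·2·(−4) = −112 ≡ 9, so v_5 = 9^{−1} = 5 (mod 11).
  v = [4, 10, 4, 10, 5].
Step 2: syndromes of r = [5, 9, 4, 7, 10] (all sums mod 11).
  S_0 = Σ v_i r_i = 4·5 + 10·9 + 4·4 + 10·7 + 5·10 = 246 ≡ 4.
  S_1 = Σ v_i α_i r_i = 4·5·5 + 10·10·9 + 4·1·4 + 10·7·7 + 5·3·10 = 1656 ≡ 6.
  α_i^2 mod 11 = [3, 1, 1, 5, 9].
  S_2 = Σ v_i α_i^2 r_i = 4·3·5 + 10·1·9 + 4·1·4 + 10·5·7 + 5·9·10 = 966 ≡ 9.
  S = (4, 6, 9) ≠ 0, so r is not a codeword (an error is present).
Step 3: locate the error. For a single error e at position i, S_ℓ = v_i·e·α_i^ℓ, so α_err = S_1/S_0.
  S_0^{−1} = 4^{−1} = 3 (mod 11), so α_err = 6·3 = 18 ≡ 7 = α_4. Error position i = 4.
  Consistency check: S_2/S_1 = 9·2 = 18 ≡ 7 = α_err ✓ (single-error assumption holds).
Step 4: error magnitude e = S_0/v_4 = S_0·∏_{j≠4}(α_4 − α_j) = 4·10 = 40 ≡ 7 (mod 11).
Step 5: correct position 4: c_4 = r_4 − e = 7 − 7 ≡ 0 (mod 11). Hence c = [5, 9, 4, 0, 10].
  Check: interpolating c through the α_i gives m(x) = 1 + 3·x (degree < 2) with m(α_i) = c_i for every i, so c is indeed a codeword.


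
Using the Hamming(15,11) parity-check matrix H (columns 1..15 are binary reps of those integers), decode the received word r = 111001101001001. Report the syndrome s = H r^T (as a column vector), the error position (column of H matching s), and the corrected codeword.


s = (1, 0, 1, 1)^T, error position = 11, corrected codeword c = 111001101011001

Compute s = H r^T mod 2 one row at a time:
  s_1 = 0 + 1 + 0 + 0 + 1 + 0 + 0 + 1 = 3 ≡ 1 (mod 2).
  s_2 = 0 + 0 + 1 + 1 + 1 + 0 + 0 + 1 = 4 ≡ 0 (mod 2).
  s_3 = 1 + 1 + 1 + 1 + 0 + 0 + 0 + 1 = 5 ≡ 1 (mod 2).
  s_4 = 1 + 1 + 0 + 1 + 1 + 0 + 0 + 1 = 5 ≡ 1 (mod 2).
s = (1, 0, 1, 1)^T — this equals column 11 of H (binary 1011), so error is at position 11.
Correct: flip bit 11 of r = 111001101001001 to get c = 111001101011001.


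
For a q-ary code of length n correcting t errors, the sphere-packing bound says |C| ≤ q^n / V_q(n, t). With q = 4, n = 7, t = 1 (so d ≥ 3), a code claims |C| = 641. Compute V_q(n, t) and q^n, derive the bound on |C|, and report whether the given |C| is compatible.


V_q(n, t) = 22, q^n = 16384, Hamming bound = 744, |C| = 641 ≤ bound (satisfied).

Step 1: Compute V_q(n, t) = Σ_{j=0}^1 C(n, j) (q−1)^j.
  j = 0: C(7,0)·(3)^0 = 1·1 = 1.
  j = 1: C(7,1)·(3)^1 = 7·3 = 21.
  V_q(n, t) = 1 + 21 = 22.
Step 2: q^n = 4^7 = 16384.
Step 3: Hamming bound ⌊q^n / V_q(n,t)⌋ = ⌊16384/22⌋ = 744.
Step 4: Compare |C| = 641 to 744: satisfied.
The claimed |C| lies below the Hamming bound.


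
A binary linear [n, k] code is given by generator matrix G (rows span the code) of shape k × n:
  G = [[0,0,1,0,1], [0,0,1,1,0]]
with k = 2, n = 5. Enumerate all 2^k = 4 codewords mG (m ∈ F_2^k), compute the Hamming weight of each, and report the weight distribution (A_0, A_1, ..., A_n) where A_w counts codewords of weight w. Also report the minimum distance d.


Weight distribution: A_0 = 1, A_2 = 3. Minimum distance d = 2.

Enumerate all 2^2 = 4 messages m ∈ F_2^2.
For each, compute codeword c = mG in F_2^5, then tally its weight.
  m = 00 → c = 00000, weight = 0.
  m = 10 → c = 00101, weight = 2.
  m = 01 → c = 00110, weight = 2.
  m = 11 → c = 00011, weight = 2.
Tally weights:
  weight 0: 1 codewords.
  weight 2: 3 codewords.
Minimum distance d = smallest w > 0 with A_w > 0 = 2.
Sanity: Σ A_w = 4 = 2^2 = 4 ✓.


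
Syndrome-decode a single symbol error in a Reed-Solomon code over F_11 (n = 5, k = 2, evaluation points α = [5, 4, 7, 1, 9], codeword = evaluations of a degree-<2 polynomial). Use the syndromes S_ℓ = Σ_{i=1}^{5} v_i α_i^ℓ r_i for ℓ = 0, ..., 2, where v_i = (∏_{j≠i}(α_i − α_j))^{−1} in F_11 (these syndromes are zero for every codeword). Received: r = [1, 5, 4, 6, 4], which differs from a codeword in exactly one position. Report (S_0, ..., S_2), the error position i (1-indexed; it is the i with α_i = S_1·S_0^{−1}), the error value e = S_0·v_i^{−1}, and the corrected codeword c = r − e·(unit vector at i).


S = (8, 6, 10), error at position 5, error magnitude e = 8, c = [1, 5, 4, 6, 7].

Step 1: column multipliers v_i = (∏_{j≠i}(α_i − α_j))^{−1} mod 11.
  i = 1 (α = 5): (5−4)(5−7)(5−1)(5−9) = 1·(−2)·4·(−4) = 32 ≡ 10, so v_1 = 10^{−1} = 10 (mod 11).
  i = 2 (α = 4): (4−5)(4−7)(4−1)(4−9) = (−1)·(−3)·3·(−5) = −45 ≡ 10, so v_2 = 10^{−1} = 10 (mod 11).
  i = 3 (α = 7): (7−5)(7−4)(7−1)(7−9) = 2·3·6·(−2) = −72 ≡ 5, so v_3 = 5^{−1} = 9 (mod 11).
  i = 4 (α = 1): (1−5)(1−4)(1−7)(1−9) = (−4)·(−3)·(−6)·(−8) = 576 ≡ 4, so v_4 = 4^{−1} = 3 (mod 11).
  i = 5 (α = 9): (9−5)(9−4)(9−7)(9−1) = 4·5·2·8 = 320 ≡ 1, so v_5 = 1^{−1} = 1 (mod 11).
  v = [10, 10, 9, 3, 1].
Step 2: syndromes of r = [1, 5, 4, 6, 4] (all sums mod 11).
  S_0 = Σ v_i r_i = 10·1 + 10·5 + 9·4 + 3·6 + 1·4 = 118 ≡ 8.
  S_1 = Σ v_i α_i r_i = 10·5·1 + 10·4·5 + 9·7·4 + 3·1·6 + 1·9·4 = 556 ≡ 6.
  α_i^2 mod 11 = [3, 5, 5, 1, 4].
  S_2 = Σ v_i α_i^2 r_i = 10·3·1 + 10·5·5 + 9·5·4 + 3·1·6 + 1·4·4 = 494 ≡ 10.
  S = (8, 6, 10) ≠ 0, so r is not a codeword (an error is present).
Step 3: locate the error. For a single error e at position i, S_ℓ = v_i·e·α_i^ℓ, so α_err = S_1/S_0.
  S_0^{−1} = 8^{−1} = 7 (mod 11), so α_err = 6·7 = 42 ≡ 9 = α_5. Error position i = 5.
  Consistency check: S_2/S_1 = 10·2 = 20 ≡ 9 = α_err ✓ (single-error assumption holds).
Step 4: error magnitude e = S_0/v_5 = S_0·∏_{j≠5}(α_5 − α_j) = 8·1 = 8 ≡ 8 (mod 11).
Step 5: correct position 5: c_5 = r_5 − e = 4 − 8 ≡ 7 (mod 11). Hence c = [1, 5, 4, 6, 7].
  Check: interpolating c through the α_i gives m(x) = 10 + 7·x (degree < 2) with m(α_i) = c_i for every i, so c is indeed a codeword.


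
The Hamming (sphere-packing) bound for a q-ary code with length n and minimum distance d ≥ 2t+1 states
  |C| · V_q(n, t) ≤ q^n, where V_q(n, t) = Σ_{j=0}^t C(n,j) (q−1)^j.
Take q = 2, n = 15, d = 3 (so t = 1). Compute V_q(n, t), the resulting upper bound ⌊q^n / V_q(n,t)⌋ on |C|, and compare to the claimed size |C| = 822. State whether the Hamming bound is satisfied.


V_q(n, t) = 16, q^n = 32768, Hamming bound = 2048, |C| = 822 ≤ bound (satisfied).

Step 1: Compute V_q(n, t) = Σ_{j=0}^1 C(n, j) (q−1)^j.
  j = 0: C(15,0)·(1)^0 = 1·1 = 1.
  j = 1: C(15,1)·(1)^1 = 15·1 = 15.
  V_q(n, t) = 1 + 15 = 16.
Step 2: q^n = 2^15 = 32768.
Step 3: Hamming bound ⌊q^n / V_q(n,t)⌋ = ⌊32768/16⌋ = 2048.
Step 4: Compare |C| = 822 to 2048: satisfied.
The claimed |C| lies below the Hamming bound.


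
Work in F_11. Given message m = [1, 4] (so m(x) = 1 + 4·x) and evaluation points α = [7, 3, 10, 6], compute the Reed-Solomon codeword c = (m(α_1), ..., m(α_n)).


c = [7, 2, 8, 3]

Message polynomial: m(x) = 1 + 4·x (mod 11).
For each evaluation point α_i, compute m(α_i) mod 11:
  α_1 = 7: Horner steps 4 → 7, so m(7) = 7.
  α_2 = 3: Horner steps 4 → 2, so m(3) = 2.
  α_3 = 10: Horner steps 4 → 8, so m(10) = 8.
  α_4 = 6: Horner steps 4 → 3, so m(6) = 3.
Codeword c = [7, 2, 8, 3] ∈ F_11^4.


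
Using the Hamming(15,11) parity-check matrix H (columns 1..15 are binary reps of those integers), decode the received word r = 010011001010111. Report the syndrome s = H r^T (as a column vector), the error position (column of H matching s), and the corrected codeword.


s = (1, 1, 1, 1)^T, error position = 15, corrected codeword c = 010011001010110

Compute s = H r^T mod 2 one row at a time:
  s_1 = 0 + 1 + 0 + 1 + 0 + 1 + 1 + 1 = 5 ≡ 1 (mod 2).
  s_2 = 0 + 1 + 1 + 0 + 0 + 1 + 1 + 1 = 5 ≡ 1 (mod 2).
  s_3 = 1 + 0 + 1 + 0 + 0 + 1 + 1 + 1 = 5 ≡ 1 (mod 2).
  s_4 = 0 + 0 + 1 + 0 + 1 + 1 + 1 + 1 = 5 ≡ 1 (mod 2).
s = (1, 1, 1, 1)^T — this equals column 15 of H (binary 1111), so error is at position 15.
Correct: flip bit 15 of r = 010011001010111 to get c = 010011001010110.


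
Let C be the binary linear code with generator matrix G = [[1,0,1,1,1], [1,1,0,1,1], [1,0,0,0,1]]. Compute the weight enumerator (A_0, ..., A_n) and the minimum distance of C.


Weight distribution: A_0 = 1, A_2 = 4, A_4 = 3. Minimum distance d = 2.

Enumerate all 2^3 = 8 messages m ∈ F_2^3.
For each, compute codeword c = mG in F_2^5, then tally its weight.
  m = 000 → c = 00000, weight = 0.
  m = 100 → c = 10111, weight = 4.
  m = 010 → c = 11011, weight = 4.
  m = 110 → c = 01100, weight = 2.
  m = 001 → c = 10001, weight = 2.
  m = 101 → c = 00110, weight = 2.
  m = 011 → c = 01010, weight = 2.
  m = 111 → c = 11101, weight = 4.
Tally weights:
  weight 0: 1 codewords.
  weight 2: 4 codewords.
  weight 4: 3 codewords.
Minimum distance d = smallest w > 0 with A_w > 0 = 2.
Sanity: Σ A_w = 8 = 2^3 = 8 ✓.


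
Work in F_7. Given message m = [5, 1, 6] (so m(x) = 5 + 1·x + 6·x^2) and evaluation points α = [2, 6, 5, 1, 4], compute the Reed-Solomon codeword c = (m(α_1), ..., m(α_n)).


c = [3, 3, 6, 5, 0]

Message polynomial: m(x) = 5 + 1·x + 6·x^2 (mod 7).
For each evaluation point α_i, compute m(α_i) mod 7:
  α_1 = 2: Horner steps 6 → 6 → 3, so m(2) = 3.
  α_2 = 6: Horner steps 6 → 2 → 3, so m(6) = 3.
  α_3 = 5: Horner steps 6 → 3 → 6, so m(5) = 6.
  α_4 = 1: Horner steps 6 → 0 → 5, so m(1) = 5.
  α_5 = 4: Horner steps 6 → 4 → 0, so m(4) = 0.
Codeword c = [3, 3, 6, 5, 0] ∈ F_7^5.


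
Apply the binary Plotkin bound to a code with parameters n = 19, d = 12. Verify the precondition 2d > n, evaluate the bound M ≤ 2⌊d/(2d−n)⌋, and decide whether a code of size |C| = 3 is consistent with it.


Plotkin bound M ≤ 4; given |C| = 3 ≤ bound (satisfied).

Check applicability: 2d = 24, n = 19.
2d − n = 5 > 0, so Plotkin applies.
Compute d/(2d−n) = 12/5 ≈ 2.4000.
⌊d/(2d−n)⌋ = 2.
Plotkin bound: M ≤ 2·2 = 4.
Given |C| = 3, check: satisfied.
This |C| is below the Plotkin bound.


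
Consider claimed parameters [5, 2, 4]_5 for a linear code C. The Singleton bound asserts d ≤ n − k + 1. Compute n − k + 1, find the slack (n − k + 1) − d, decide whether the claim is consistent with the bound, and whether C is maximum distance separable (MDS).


Singleton RHS = n − k + 1 = 4, slack = 0, bound satisfied, MDS.

Singleton bound: d ≤ n − k + 1.
Here n = 5, k = 2, so n − k + 1 = 4.
Given d = 4, check d ≤ 4: YES.
Slack = (n − k + 1) − d = 0.
The code is MDS (slack = 0).
Description: the claimed parameters are [5, 2, 4]_5; such a code would be MDS (meets Singleton bound).


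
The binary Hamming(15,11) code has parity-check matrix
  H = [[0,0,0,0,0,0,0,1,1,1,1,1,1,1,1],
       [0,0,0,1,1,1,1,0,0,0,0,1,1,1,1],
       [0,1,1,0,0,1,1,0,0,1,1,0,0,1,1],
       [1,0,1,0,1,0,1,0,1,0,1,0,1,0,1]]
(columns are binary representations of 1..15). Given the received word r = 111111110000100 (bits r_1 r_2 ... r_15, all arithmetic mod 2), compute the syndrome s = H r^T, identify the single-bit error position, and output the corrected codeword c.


s = (0, 1, 0, 1)^T, error position = 5, corrected codeword c = 111101110000100

Compute s = H r^T mod 2 one row at a time:
  s_1 = 1 + 0 + 0 + 0 + 0 + 1 + 0 + 0 = 2 ≡ 0 (mod 2).
  s_2 = 1 + 1 + 1 + 1 + 0 + 1 + 0 + 0 = 5 ≡ 1 (mod 2).
  s_3 = 1 + 1 + 1 + 1 + 0 + 0 + 0 + 0 = 4 ≡ 0 (mod 2).
  s_4 = 1 + 1 + 1 + 1 + 0 + 0 + 1 + 0 = 5 ≡ 1 (mod 2).
s = (0, 1, 0, 1)^T — this equals column 5 of H (binary 0101), so error is at position 5.
Correct: flip bit 5 of r = 111111110000100 to get c = 111101110000100.


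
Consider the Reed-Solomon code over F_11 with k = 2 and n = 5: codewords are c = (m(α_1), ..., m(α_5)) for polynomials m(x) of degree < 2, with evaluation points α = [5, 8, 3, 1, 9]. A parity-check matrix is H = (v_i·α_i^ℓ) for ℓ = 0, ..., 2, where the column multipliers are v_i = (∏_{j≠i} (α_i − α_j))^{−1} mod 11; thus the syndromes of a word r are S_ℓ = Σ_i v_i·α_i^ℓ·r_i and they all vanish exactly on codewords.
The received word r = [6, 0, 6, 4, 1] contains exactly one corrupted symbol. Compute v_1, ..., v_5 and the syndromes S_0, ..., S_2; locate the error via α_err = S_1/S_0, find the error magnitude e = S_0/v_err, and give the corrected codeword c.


S = (8, 7, 2), error at position 1, error magnitude e = 9, c = [8, 0, 6, 4, 1].

Step 1: column multipliers v_i = (∏_{j≠i}(α_i − α_j))^{−1} mod 11.
  i = 1 (α = 5): (5−8)(5−3)(5−1)(5−9) = (−3)·2·4·(−4) = 96 ≡ 8, so v_1 = 8^{−1} = 7 (mod 11).
  i = 2 (α = 8): (8−5)(8−3)(8−1)(8−9) = 3·5·7·(−1) = −105 ≡ 5, so v_2 = 5^{−1} = 9 (mod 11).
  i = 3 (α = 3): (3−5)(3−8)(3−1)(3−9) = (−2)·(−5)·2·(−6) = −120 ≡ 1, so v_3 = 1^{−1} = 1 (mod 11).
  i = 4 (α = 1): (1−5)(1−8)(1−3)(1−9) = (−4)·(−7)·(−2)·(−8) = 448 ≡ 8, so v_4 = 8^{−1} = 7 (mod 11).
  i = 5 (α = 9): (9−5)(9−8)(9−3)(9−1) = 4·1·6·8 = 192 ≡ 5, so v_5 = 5^{−1} = 9 (mod 11).
  v = [7, 9, 1, 7, 9].
Step 2: syndromes of r = [6, 0, 6, 4, 1] (all sums mod 11).
  S_0 = Σ v_i r_i = 7·6 + 9·0 + 1·6 + 7·4 + 9·1 = 85 ≡ 8.
  S_1 = Σ v_i α_i r_i = 7·5·6 + 9·8·0 + 1·3·6 + 7·1·4 + 9·9·1 = 337 ≡ 7.
  α_i^2 mod 11 = [3, 9, 9, 1, 4].
  S_2 = Σ v_i α_i^2 r_i = 7·3·6 + 9·9·0 + 1·9·6 + 7·1·4 + 9·4·1 = 244 ≡ 2.
  S = (8, 7, 2) ≠ 0, so r is not a codeword (an error is present).
Step 3: locate the error. For a single error e at position i, S_ℓ = v_i·e·α_i^ℓ, so α_err = S_1/S_0.
  S_0^{−1} = 8^{−1} = 7 (mod 11), so α_err = 7·7 = 49 ≡ 5 = α_1. Error position i = 1.
  Consistency check: S_2/S_1 = 2·8 = 16 ≡ 5 = α_err ✓ (single-error assumption holds).
Step 4: error magnitude e = S_0/v_1 = S_0·∏_{j≠1}(α_1 − α_j) = 8·8 = 64 ≡ 9 (mod 11).
Step 5: correct position 1: c_1 = r_1 − e = 6 − 9 ≡ 8 (mod 11). Hence c = [8, 0, 6, 4, 1].
  Check: interpolating c through the α_i gives m(x) = 3 + 1·x (degree < 2) with m(α_i) = c_i for every i, so c is indeed a codeword.


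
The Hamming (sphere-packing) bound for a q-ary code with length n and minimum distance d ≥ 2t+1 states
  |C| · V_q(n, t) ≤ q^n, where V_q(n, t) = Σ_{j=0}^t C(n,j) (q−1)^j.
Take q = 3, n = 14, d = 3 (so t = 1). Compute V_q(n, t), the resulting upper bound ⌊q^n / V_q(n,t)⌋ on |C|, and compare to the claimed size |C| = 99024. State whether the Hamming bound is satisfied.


V_q(n, t) = 29, q^n = 4782969, Hamming bound = 164929, |C| = 99024 ≤ bound (satisfied).

Step 1: Compute V_q(n, t) = Σ_{j=0}^1 C(n, j) (q−1)^j.
  j = 0: C(14,0)·(2)^0 = 1·1 = 1.
  j = 1: C(14,1)·(2)^1 = 14·2 = 28.
  V_q(n, t) = 1 + 28 = 29.
Step 2: q^n = 3^14 = 4782969.
Step 3: Hamming bound ⌊q^n / V_q(n,t)⌋ = ⌊4782969/29⌋ = 164929.
Step 4: Compare |C| = 99024 to 164929: satisfied.
The claimed |C| lies below the Hamming bound.


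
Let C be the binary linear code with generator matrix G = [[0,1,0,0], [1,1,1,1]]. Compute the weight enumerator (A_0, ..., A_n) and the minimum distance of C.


Weight distribution: A_0 = 1, A_1 = 1, A_3 = 1, A_4 = 1. Minimum distance d = 1.

Enumerate all 2^2 = 4 messages m ∈ F_2^2.
For each, compute codeword c = mG in F_2^4, then tally its weight.
  m = 00 → c = 0000, weight = 0.
  m = 10 → c = 0100, weight = 1.
  m = 01 → c = 1111, weight = 4.
  m = 11 → c = 1011, weight = 3.
Tally weights:
  weight 0: 1 codewords.
  weight 1: 1 codewords.
  weight 3: 1 codewords.
  weight 4: 1 codewords.
Minimum distance d = smallest w > 0 with A_w > 0 = 1.
Sanity: Σ A_w = 4 = 2^2 = 4 ✓.


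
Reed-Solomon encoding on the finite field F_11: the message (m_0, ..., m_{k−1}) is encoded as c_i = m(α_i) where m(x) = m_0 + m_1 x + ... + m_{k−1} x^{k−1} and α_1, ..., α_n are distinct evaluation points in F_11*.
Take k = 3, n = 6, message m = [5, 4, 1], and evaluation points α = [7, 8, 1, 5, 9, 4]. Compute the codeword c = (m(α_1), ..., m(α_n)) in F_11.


c = [5, 2, 10, 6, 1, 4]

Message polynomial: m(x) = 5 + 4·x + 1·x^2 (mod 11).
For each evaluation point α_i, compute m(α_i) mod 11:
  α_1 = 7: Horner steps 1 → 0 → 5, so m(7) = 5.
  α_2 = 8: Horner steps 1 → 1 → 2, so m(8) = 2.
  α_3 = 1: Horner steps 1 → 5 → 10, so m(1) = 10.
  α_4 = 5: Horner steps 1 → 9 → 6, so m(5) = 6.
  α_5 = 9: Horner steps 1 → 2 → 1, so m(9) = 1.
  α_6 = 4: Horner steps 1 → 8 → 4, so m(4) = 4.
Codeword c = [5, 2, 10, 6, 1, 4] ∈ F_11^6.


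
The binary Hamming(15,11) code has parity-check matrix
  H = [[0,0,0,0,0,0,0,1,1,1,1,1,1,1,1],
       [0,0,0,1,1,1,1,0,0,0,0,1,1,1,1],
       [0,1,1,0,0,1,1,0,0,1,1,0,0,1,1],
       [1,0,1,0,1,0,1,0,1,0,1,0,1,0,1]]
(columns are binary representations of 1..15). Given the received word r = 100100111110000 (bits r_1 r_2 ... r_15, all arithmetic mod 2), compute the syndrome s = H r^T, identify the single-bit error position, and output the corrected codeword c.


s = (0, 0, 1, 0)^T, error position = 2, corrected codeword c = 110100111110000

Compute s = H r^T mod 2 one row at a time:
  s_1 = 1 + 1 + 1 + 1 + 0 + 0 + 0 + 0 = 4 ≡ 0 (mod 2).
  s_2 = 1 + 0 + 0 + 1 + 0 + 0 + 0 + 0 = 2 ≡ 0 (mod 2).
  s_3 = 0 + 0 + 0 + 1 + 1 + 1 + 0 + 0 = 3 ≡ 1 (mod 2).
  s_4 = 1 + 0 + 0 + 1 + 1 + 1 + 0 + 0 = 4 ≡ 0 (mod 2).
s = (0, 0, 1, 0)^T — this equals column 2 of H (binary 0010), so error is at position 2.
Correct: flip bit 2 of r = 100100111110000 to get c = 110100111110000.


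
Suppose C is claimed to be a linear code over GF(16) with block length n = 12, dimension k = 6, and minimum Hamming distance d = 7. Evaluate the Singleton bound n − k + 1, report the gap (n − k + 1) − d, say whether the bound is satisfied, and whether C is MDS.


Singleton RHS = n − k + 1 = 7, slack = 0, bound satisfied, MDS.

Singleton bound: d ≤ n − k + 1.
Here n = 12, k = 6, so n − k + 1 = 7.
Given d = 7, check d ≤ 7: YES.
Slack = (n − k + 1) − d = 0.
The code is MDS (slack = 0).
Description: the claimed parameters are [12, 6, 7]_16; such a code would be MDS (meets Singleton bound).
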